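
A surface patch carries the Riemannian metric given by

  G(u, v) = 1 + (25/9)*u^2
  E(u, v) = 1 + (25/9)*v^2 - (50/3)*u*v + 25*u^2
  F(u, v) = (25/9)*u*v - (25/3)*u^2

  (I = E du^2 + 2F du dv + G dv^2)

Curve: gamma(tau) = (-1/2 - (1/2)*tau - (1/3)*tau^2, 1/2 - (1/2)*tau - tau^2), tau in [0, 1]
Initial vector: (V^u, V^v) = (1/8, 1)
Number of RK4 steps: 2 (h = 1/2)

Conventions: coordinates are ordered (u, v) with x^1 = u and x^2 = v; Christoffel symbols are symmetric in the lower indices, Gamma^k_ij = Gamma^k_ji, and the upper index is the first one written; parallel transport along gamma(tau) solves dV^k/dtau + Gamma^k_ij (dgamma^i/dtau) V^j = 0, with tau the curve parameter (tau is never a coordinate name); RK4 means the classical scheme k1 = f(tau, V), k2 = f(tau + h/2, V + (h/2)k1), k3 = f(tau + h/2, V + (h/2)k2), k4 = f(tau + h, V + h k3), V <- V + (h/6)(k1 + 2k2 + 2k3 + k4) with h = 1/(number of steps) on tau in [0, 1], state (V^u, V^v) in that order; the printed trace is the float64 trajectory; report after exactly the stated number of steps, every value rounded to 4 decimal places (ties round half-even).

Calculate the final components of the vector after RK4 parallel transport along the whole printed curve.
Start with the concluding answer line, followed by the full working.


Answer: V^u = 0.3218, V^v = 0.9329

gamma'(tau) = (-1/2 - (2/3)*tau, -1/2 - 2*tau); f(tau, V)^k = -Gamma^k_ij(gamma(tau)) gamma'^i(tau) V^j; h = 1/2; intermediate values shown to 6 dp
curve data and Christoffel symbols at the stage parameters:
  tau = 0.000000: gamma = (-0.500000, 0.500000), gamma' = (-0.500000, -0.500000); Gamma_uuu = -1.301518, Gamma_uuv = 0.433839, Gamma_uvv = 0.000000, Gamma_vuu = 0.325380, Gamma_vuv = -0.108460, Gamma_vvv = 0.000000
  tau = 0.250000: gamma = (-0.645833, 0.312500), gamma' = (-0.666667, -1.000000); Gamma_uuu = -1.155901, Gamma_uuv = 0.385300, Gamma_uvv = 0.000000, Gamma_vuu = 0.331786, Gamma_vuv = -0.110595, Gamma_vvv = 0.000000
  tau = 0.500000: gamma = (-0.833333, 0.000000), gamma' = (-0.833333, -1.500000); Gamma_uuu = -1.026772, Gamma_uuv = 0.342257, Gamma_uvv = 0.000000, Gamma_vuu = 0.342257, Gamma_vuv = -0.114086, Gamma_vvv = 0.000000
  tau = 0.750000: gamma = (-1.062500, -0.437500), gamma' = (-1.000000, -2.000000); Gamma_uuu = -0.911461, Gamma_uuv = 0.303820, Gamma_uvv = 0.000000, Gamma_vuu = 0.352155, Gamma_vuv = -0.117385, Gamma_vvv = 0.000000
  tau = 1.000000: gamma = (-1.333333, -1.000000), gamma' = (-1.166667, -2.500000); Gamma_uuu = -0.808061, Gamma_uuv = 0.269354, Gamma_uvv = 0.000000, Gamma_vuu = 0.359138, Gamma_vuv = -0.119713, Gamma_vvv = 0.000000
step 0: V^u = 0.1250, V^v = 1.0000
step 1: k1 = (0.162690, -0.040672), k2 = (0.190421, -0.054658), k3 = (0.186852, -0.053633), k4 = (0.202808, -0.067603); V <- V + (h/6)(k1 + 2k2 + 2k3 + k4): V^u = 0.2183, V^v = 0.9729
step 2: k1 = (0.202766, -0.067589), k2 = (0.208725, -0.080644), k3 = (0.207281, -0.080086), k4 = (0.206430, -0.091746); V <- V + (h/6)(k1 + 2k2 + 2k3 + k4): V^u = 0.3218, V^v = 0.9329


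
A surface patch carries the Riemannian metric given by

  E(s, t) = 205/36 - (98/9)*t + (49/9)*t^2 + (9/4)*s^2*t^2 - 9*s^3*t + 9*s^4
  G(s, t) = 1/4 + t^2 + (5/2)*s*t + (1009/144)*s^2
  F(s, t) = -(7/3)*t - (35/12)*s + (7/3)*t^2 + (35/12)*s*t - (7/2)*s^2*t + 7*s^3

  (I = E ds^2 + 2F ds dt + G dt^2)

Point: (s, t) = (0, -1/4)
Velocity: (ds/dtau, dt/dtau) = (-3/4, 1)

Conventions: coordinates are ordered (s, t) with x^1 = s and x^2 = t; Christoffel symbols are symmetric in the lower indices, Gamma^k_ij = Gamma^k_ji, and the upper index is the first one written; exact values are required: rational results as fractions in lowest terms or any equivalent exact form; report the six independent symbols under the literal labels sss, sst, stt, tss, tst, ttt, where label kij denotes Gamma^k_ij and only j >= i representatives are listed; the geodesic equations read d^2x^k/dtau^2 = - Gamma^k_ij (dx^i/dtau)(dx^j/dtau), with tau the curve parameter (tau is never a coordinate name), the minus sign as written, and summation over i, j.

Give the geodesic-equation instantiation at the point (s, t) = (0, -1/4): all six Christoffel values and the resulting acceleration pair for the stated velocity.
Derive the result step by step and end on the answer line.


E = 1261/144, F = 35/48, G = 5/16 at the point
E_s = 0, E_t = -245/18, F_s = -175/48, F_t = -7/2, G_s = -5/8, G_t = -1/2
EG - F^2 = 635/288;  g^inv = (288/635) * [[5/16, -35/48], [-35/48, 1261/144]]
first-kind symbols [ij,l] = (1/2)(d_i g_jl + d_j g_il - d_l g_ij): [ss,s] = E_s/2 = 0, [ss,t] = F_s - E_t/2 = 455/144, [st,s] = E_t/2 = -245/36, [st,t] = G_s/2 = -5/16, [tt,s] = F_t - G_s/2 = -51/16, [tt,t] = G_t/2 = -1/4
Gamma^s_ij = (G*[ij,s] - F*[ij,t])/(EG - F^2), Gamma^t_ij = (E*[ij,t] - F*[ij,s])/(EG - F^2)
Gamma_sss = -3185/3048, Gamma_sst = -875/1016, Gamma_stt = -375/1016, Gamma_tss = 114751/9144, Gamma_tst = 3077/3048, Gamma_ttt = 311/5080
d^2s/dtau^2 = -(Gamma_sss*(-3/4)^2 + 2*Gamma_sst*(-3/4)*(1) + Gamma_stt*(1)^2) = -5445/16256
d^2t/dtau^2 = -(Gamma_tss*(-3/4)^2 + 2*Gamma_tst*(-3/4)*(1) + Gamma_ttt*(1)^2) = -455651/81280

Answer: Gamma_sss = -3185/3048, Gamma_sst = -875/1016, Gamma_stt = -375/1016, Gamma_tss = 114751/9144, Gamma_tst = 3077/3048, Gamma_ttt = 311/5080; accelerations (d^2s/dtau^2, d^2t/dtau^2) = (-5445/16256, -455651/81280)


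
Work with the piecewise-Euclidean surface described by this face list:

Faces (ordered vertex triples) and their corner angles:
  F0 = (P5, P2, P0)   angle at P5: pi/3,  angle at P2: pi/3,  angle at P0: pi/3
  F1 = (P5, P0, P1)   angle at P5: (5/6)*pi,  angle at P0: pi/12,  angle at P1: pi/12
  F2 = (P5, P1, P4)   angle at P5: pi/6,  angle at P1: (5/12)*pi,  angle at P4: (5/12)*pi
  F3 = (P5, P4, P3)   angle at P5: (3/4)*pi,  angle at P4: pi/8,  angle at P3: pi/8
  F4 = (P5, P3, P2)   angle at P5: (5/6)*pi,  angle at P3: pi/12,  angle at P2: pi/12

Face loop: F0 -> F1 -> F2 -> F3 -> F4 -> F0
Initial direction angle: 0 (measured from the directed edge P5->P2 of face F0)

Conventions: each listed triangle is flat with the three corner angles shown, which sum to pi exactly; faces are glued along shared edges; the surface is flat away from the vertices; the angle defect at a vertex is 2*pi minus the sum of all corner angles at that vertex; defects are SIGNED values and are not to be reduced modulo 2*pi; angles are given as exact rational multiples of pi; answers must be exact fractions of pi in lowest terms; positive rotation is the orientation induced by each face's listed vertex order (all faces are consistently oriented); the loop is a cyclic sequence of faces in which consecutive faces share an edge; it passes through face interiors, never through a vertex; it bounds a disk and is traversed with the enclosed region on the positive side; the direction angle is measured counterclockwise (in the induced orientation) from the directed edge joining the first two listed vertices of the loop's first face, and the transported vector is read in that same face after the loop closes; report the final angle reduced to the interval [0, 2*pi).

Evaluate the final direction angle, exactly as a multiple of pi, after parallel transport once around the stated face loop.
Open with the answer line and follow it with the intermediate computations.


Answer: final direction angle = (13/12)*pi

enclosed vertex P5: corner angles sum to (35/12)*pi, defect = 2*pi - (35/12)*pi = (-11/12)*pi
summing the enclosed defects onto the initial angle, mod 2*pi in the induced orientation:
final angle = 0 - (11/12)*pi = (13/12)*pi (mod 2*pi)


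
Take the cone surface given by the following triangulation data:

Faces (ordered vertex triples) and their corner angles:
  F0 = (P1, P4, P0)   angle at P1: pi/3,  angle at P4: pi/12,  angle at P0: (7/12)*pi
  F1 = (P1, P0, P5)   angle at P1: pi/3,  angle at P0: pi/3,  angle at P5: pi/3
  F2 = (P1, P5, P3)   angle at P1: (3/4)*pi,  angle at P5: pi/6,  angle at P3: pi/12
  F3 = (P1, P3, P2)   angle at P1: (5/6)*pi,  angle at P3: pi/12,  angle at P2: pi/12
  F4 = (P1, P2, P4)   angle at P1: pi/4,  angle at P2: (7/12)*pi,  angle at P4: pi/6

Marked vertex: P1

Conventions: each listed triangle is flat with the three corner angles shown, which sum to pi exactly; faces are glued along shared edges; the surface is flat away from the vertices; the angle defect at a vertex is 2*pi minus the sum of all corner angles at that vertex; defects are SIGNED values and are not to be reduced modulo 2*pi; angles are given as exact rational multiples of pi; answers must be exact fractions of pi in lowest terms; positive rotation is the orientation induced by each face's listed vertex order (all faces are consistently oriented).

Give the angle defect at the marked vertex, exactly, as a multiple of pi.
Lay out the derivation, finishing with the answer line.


Sum of corner angles at P1: (5/2)*pi
defect = 2*pi - (5/2)*pi

Answer: defect(P1) = -pi/2


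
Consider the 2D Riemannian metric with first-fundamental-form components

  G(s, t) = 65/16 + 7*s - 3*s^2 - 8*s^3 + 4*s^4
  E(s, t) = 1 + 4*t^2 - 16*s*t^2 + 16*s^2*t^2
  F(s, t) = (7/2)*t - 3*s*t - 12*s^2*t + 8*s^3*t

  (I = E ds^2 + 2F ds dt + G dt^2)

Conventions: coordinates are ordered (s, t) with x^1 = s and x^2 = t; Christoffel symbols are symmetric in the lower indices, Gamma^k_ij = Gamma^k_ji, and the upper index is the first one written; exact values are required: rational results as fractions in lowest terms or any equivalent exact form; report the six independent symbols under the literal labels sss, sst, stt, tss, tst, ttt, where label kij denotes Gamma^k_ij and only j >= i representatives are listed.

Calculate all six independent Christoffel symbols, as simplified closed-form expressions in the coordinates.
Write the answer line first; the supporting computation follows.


Answer: Gamma_sss = (256*s*t^2 - 128*t^2)/(64*s^4 - 128*s^3 + 256*s^2*t^2 - 48*s^2 - 256*s*t^2 + 112*s + 64*t^2 + 65), Gamma_sst = (256*s^2*t - 256*s*t + 64*t)/(64*s^4 - 128*s^3 + 256*s^2*t^2 - 48*s^2 - 256*s*t^2 + 112*s + 64*t^2 + 65), Gamma_stt = 0, Gamma_tss = (128*s^2*t - 128*s*t - 112*t)/(64*s^4 - 128*s^3 + 256*s^2*t^2 - 48*s^2 - 256*s*t^2 + 112*s + 64*t^2 + 65), Gamma_tst = (128*s^3 - 192*s^2 - 48*s + 56)/(64*s^4 - 128*s^3 + 256*s^2*t^2 - 48*s^2 - 256*s*t^2 + 112*s + 64*t^2 + 65), Gamma_ttt = 0

E = 1 + 4*t^2 - 16*s*t^2 + 16*s^2*t^2; F = (7/2)*t - 3*s*t - 12*s^2*t + 8*s^3*t; G = 65/16 + 7*s - 3*s^2 - 8*s^3 + 4*s^4
Gamma^k_ij = (1/2) g^{kl} (d_i g_jl + d_j g_il - d_l g_ij), with g^inv = (1/(EG-F^2)) [[G, -F], [-F, E]]
first partials: E_s = -16*t^2 + 32*s*t^2, E_t = 8*t - 32*s*t + 32*s^2*t, F_s = -3*t - 24*s*t + 24*s^2*t, F_t = 7/2 - 3*s - 12*s^2 + 8*s^3, G_s = 7 - 6*s - 24*s^2 + 16*s^3, G_t = 0
D = EG - F^2 = 65/16 + 7*s + 4*t^2 - 3*s^2 - 16*s*t^2 - 8*s^3 + 16*s^2*t^2 + 4*s^4
expanded: Gamma^s_ss = (G E_s - 2F F_s + F E_t)/(2D), Gamma^s_st = (G E_t - F G_s)/(2D), Gamma^s_tt = (2G F_t - G G_s - F G_t)/(2D), Gamma^t_ss = (2E F_s - E E_t - F E_s)/(2D), Gamma^t_st = (E G_s - F E_t)/(2D), Gamma^t_tt = (E G_t - 2F F_t + F G_s)/(2D); substitute and cancel common factors


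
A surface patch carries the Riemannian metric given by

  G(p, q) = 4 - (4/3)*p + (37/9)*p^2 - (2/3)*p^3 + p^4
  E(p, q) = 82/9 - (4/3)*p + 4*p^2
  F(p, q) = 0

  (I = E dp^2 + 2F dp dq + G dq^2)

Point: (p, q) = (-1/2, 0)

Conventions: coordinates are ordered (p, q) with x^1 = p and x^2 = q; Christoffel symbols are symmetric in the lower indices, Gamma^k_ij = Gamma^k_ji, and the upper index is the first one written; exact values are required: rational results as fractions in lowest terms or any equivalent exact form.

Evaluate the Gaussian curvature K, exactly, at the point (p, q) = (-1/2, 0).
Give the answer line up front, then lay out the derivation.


Answer: K = -17496/272861

E = 97/9, F = 0, G = 841/144, EG - F^2 = 81577/1296 at the point
E_p = -16/3, E_q = 0, F_p = 0, F_q = 0, G_p = -58/9, G_q = 0
E_qq = 0, F_pq = 0, G_pp = 119/9
The intrinsic route: Brioschi's K = (det M1 - det M2)/(EG - F^2)^2.
M1 = [[-E_qq/2 + F_pq - G_pp/2, E_p/2, F_p - E_q/2], [F_q - G_p/2, E, F], [G_q/2, F, G]] = [[-119/18, -8/3, 0], [29/9, 97/9, 0], [0, 0, 841/144]]; det M1 = -8536991/23328
M2 = [[0, E_q/2, G_p/2], [E_q/2, E, F], [G_p/2, F, G]] = [[0, 0, -29/9], [0, 97/9, 0], [-29/9, 0, 841/144]]; det M2 = -81577/729
det M1 - det M2 = -24389/96; K = -24389/96 / (81577/1296)^2 = -17496/272861


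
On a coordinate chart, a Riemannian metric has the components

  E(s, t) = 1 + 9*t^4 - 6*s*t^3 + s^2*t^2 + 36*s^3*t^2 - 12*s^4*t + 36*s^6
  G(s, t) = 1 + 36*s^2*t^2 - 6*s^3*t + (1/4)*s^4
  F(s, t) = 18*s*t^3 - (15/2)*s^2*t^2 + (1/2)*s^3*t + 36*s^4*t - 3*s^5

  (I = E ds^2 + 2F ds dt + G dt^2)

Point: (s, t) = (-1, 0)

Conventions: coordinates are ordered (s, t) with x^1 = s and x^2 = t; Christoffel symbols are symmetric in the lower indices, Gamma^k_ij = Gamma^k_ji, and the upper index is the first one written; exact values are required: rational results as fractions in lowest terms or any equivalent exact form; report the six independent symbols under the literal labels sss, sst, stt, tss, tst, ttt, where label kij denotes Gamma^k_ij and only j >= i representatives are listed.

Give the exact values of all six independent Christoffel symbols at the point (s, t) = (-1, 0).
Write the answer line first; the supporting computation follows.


Answer: Gamma_sss = -432/149, Gamma_sst = -24/149, Gamma_stt = 144/149, Gamma_tss = -36/149, Gamma_tst = -2/149, Gamma_ttt = 12/149

E = 37, F = 3, G = 5/4 at the point
E_s = -216, E_t = -12, F_s = -15, F_t = 71/2, G_s = -1, G_t = 6
EG - F^2 = 149/4;  g^inv = (4/149) * [[5/4, -3], [-3, 37]]
first-kind symbols [ij,l] = (1/2)(d_i g_jl + d_j g_il - d_l g_ij): [ss,s] = E_s/2 = -108, [ss,t] = F_s - E_t/2 = -9, [st,s] = E_t/2 = -6, [st,t] = G_s/2 = -1/2, [tt,s] = F_t - G_s/2 = 36, [tt,t] = G_t/2 = 3
Gamma^s_ij = (G*[ij,s] - F*[ij,t])/(EG - F^2), Gamma^t_ij = (E*[ij,t] - F*[ij,s])/(EG - F^2)


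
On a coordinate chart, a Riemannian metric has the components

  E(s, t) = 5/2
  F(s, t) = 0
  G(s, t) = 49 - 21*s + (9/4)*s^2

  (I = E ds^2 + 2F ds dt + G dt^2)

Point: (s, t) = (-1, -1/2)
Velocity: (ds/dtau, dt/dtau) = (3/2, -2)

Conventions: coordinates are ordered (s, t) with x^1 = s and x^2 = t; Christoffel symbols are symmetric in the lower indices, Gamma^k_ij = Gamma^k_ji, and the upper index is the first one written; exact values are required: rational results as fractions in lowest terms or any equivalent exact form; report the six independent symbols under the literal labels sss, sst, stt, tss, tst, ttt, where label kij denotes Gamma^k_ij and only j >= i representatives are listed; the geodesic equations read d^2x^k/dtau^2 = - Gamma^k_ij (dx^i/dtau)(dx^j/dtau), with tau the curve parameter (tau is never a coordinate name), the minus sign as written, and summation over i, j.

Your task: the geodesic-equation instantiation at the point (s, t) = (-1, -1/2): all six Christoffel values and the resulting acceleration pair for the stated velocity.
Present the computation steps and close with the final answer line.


E = 5/2, F = 0, G = 289/4 at the point
E_s = 0, E_t = 0, F_s = 0, F_t = 0, G_s = -51/2, G_t = 0
EG - F^2 = 1445/8;  g^inv = (8/1445) * [[289/4, 0], [0, 5/2]]
first-kind symbols [ij,l] = (1/2)(d_i g_jl + d_j g_il - d_l g_ij): [ss,s] = E_s/2 = 0, [ss,t] = F_s - E_t/2 = 0, [st,s] = E_t/2 = 0, [st,t] = G_s/2 = -51/4, [tt,s] = F_t - G_s/2 = 51/4, [tt,t] = G_t/2 = 0
Gamma^s_ij = (G*[ij,s] - F*[ij,t])/(EG - F^2), Gamma^t_ij = (E*[ij,t] - F*[ij,s])/(EG - F^2)
Gamma_sss = 0, Gamma_sst = 0, Gamma_stt = 51/10, Gamma_tss = 0, Gamma_tst = -3/17, Gamma_ttt = 0
d^2s/dtau^2 = -(Gamma_sss*(3/2)^2 + 2*Gamma_sst*(3/2)*(-2) + Gamma_stt*(-2)^2) = -102/5
d^2t/dtau^2 = -(Gamma_tss*(3/2)^2 + 2*Gamma_tst*(3/2)*(-2) + Gamma_ttt*(-2)^2) = -18/17

Answer: Gamma_sss = 0, Gamma_sst = 0, Gamma_stt = 51/10, Gamma_tss = 0, Gamma_tst = -3/17, Gamma_ttt = 0; accelerations (d^2s/dtau^2, d^2t/dtau^2) = (-102/5, -18/17)


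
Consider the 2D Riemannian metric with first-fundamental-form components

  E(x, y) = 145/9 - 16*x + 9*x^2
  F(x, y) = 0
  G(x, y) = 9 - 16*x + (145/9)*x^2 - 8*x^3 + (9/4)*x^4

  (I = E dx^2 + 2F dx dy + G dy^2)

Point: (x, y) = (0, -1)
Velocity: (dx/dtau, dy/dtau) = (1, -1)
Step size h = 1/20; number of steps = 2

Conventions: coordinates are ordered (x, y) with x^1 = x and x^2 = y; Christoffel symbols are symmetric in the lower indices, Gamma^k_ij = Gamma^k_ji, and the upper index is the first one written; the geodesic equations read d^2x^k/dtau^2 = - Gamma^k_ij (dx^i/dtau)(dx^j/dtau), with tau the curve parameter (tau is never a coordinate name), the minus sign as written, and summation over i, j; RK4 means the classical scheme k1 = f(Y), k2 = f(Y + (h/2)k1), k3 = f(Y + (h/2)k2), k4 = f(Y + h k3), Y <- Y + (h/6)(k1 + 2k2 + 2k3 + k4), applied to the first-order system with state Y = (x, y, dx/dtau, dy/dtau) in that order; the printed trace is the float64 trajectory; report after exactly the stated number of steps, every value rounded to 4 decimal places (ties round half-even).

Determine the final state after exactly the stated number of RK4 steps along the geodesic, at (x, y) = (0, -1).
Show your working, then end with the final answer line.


f(Y) = (dx/dtau, dy/dtau, -Gamma^x_ij Y'^i Y'^j, -Gamma^y_ij Y'^i Y'^j) with the Gammas evaluated at the stage position; h = 0.050000; intermediate values shown to 6 dp
step 0: x = 0.0000, y = -1.0000, dx/dtau = 1.0000, dy/dtau = -1.0000
step 1:
  k1: at (x, y) = (0.000000, -1.000000), (dx/dtau, dy/dtau) = (1.000000, -1.000000); Gamma_xxx = -0.496552, Gamma_xxy = 0.000000, Gamma_xyy = 0.496552, Gamma_yxx = 0.000000, Gamma_yxy = -0.888889, Gamma_yyy = 0.000000; k1 = (1.000000, -1.000000, 0.000000, -1.777778)
  k2: at (x, y) = (0.025000, -1.025000), (dx/dtau, dy/dtau) = (1.000000, -1.044444); Gamma_xxx = -0.494696, Gamma_xxy = 0.000000, Gamma_xyy = 0.483857, Gamma_yxx = 0.000000, Gamma_yxy = -0.883240, Gamma_yyy = 0.000000; k2 = (1.000000, -1.044444, -0.033127, -1.844991)
  k3: at (x, y) = (0.025000, -1.026111), (dx/dtau, dy/dtau) = (0.999172, -1.046125); Gamma_xxx = -0.494696, Gamma_xxy = 0.000000, Gamma_xyy = 0.483857, Gamma_yxx = 0.000000, Gamma_yxy = -0.883240, Gamma_yyy = 0.000000; k3 = (0.999172, -1.046125, -0.035645, -1.846429)
  k4: at (x, y) = (0.049959, -1.052306), (dx/dtau, dy/dtau) = (0.998218, -1.092321); Gamma_xxx = -0.492387, Gamma_xxy = 0.000000, Gamma_xyy = 0.471135, Gamma_yxx = 0.000000, Gamma_yxy = -0.876771, Gamma_yyy = 0.000000; k4 = (0.998218, -1.092321, -0.071510, -1.912019)
  Y <- Y + (h/6)(k1 + 2k2 + 2k3 + k4): x = 0.0500, y = -1.0523, dx/dtau = 0.9983, dy/dtau = -1.0923
step 2:
  k1: at (x, y) = (0.049971, -1.052279), (dx/dtau, dy/dtau) = (0.998258, -1.092272); Gamma_xxx = -0.492385, Gamma_xxy = 0.000000, Gamma_xyy = 0.471129, Gamma_yxx = 0.000000, Gamma_yxy = -0.876768, Gamma_yyy = 0.000000; k1 = (0.998258, -1.092272, -0.071413, -1.912001)
  k2: at (x, y) = (0.074928, -1.079586), (dx/dtau, dy/dtau) = (0.996473, -1.140072); Gamma_xxx = -0.489591, Gamma_xxy = 0.000000, Gamma_xyy = 0.458357, Gamma_yxx = 0.000000, Gamma_yxy = -0.869427, Gamma_yyy = 0.000000; k2 = (0.996473, -1.140072, -0.109613, -1.975425)
  k3: at (x, y) = (0.074883, -1.080781), (dx/dtau, dy/dtau) = (0.995518, -1.141658); Gamma_xxx = -0.489596, Gamma_xxy = 0.000000, Gamma_xyy = 0.458380, Gamma_yxx = 0.000000, Gamma_yxy = -0.869440, Gamma_yyy = 0.000000; k3 = (0.995518, -1.141658, -0.112227, -1.976308)
  k4: at (x, y) = (0.099747, -1.109362), (dx/dtau, dy/dtau) = (0.992647, -1.191087); Gamma_xxx = -0.486301, Gamma_xxy = 0.000000, Gamma_xyy = 0.445602, Gamma_yxx = 0.000000, Gamma_yxy = -0.861216, Gamma_yyy = 0.000000; k4 = (0.992647, -1.191087, -0.152996, -2.036482)
  Y <- Y + (h/6)(k1 + 2k2 + 2k3 + k4): x = 0.0998, y = -1.1093, dx/dtau = 0.9927, dy/dtau = -1.1910

Answer: x = 0.0998, y = -1.1093, dx/dtau = 0.9927, dy/dtau = -1.1910


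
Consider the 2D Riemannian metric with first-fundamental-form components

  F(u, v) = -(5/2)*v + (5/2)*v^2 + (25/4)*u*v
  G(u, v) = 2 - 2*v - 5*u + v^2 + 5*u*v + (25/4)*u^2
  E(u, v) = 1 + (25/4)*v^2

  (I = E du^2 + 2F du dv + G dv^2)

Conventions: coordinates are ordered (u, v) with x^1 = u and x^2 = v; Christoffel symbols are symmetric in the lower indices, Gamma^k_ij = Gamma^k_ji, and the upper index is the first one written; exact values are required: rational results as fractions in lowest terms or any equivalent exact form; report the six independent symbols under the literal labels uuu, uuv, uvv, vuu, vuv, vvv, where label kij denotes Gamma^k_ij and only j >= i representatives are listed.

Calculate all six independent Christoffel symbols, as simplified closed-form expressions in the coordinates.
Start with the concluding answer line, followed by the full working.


Answer: Gamma_uuu = 0, Gamma_uuv = 25*v/(25*u^2 + 20*u*v - 20*u + 29*v^2 - 8*v + 8), Gamma_uvv = 10*v/(25*u^2 + 20*u*v - 20*u + 29*v^2 - 8*v + 8), Gamma_vuu = 0, Gamma_vuv = (25*u + 10*v - 10)/(25*u^2 + 20*u*v - 20*u + 29*v^2 - 8*v + 8), Gamma_vvv = (10*u + 4*v - 4)/(25*u^2 + 20*u*v - 20*u + 29*v^2 - 8*v + 8)

E = 1 + (25/4)*v^2; F = -(5/2)*v + (5/2)*v^2 + (25/4)*u*v; G = 2 - 2*v - 5*u + v^2 + 5*u*v + (25/4)*u^2
Gamma^k_ij = (1/2) g^{kl} (d_i g_jl + d_j g_il - d_l g_ij), with g^inv = (1/(EG-F^2)) [[G, -F], [-F, E]]
first partials: E_u = 0, E_v = (25/2)*v, F_u = (25/4)*v, F_v = -5/2 + 5*v + (25/4)*u, G_u = -5 + 5*v + (25/2)*u, G_v = -2 + 2*v + 5*u
D = EG - F^2 = 2 - 2*v - 5*u + (29/4)*v^2 + 5*u*v + (25/4)*u^2
expanded: Gamma^u_uu = (G E_u - 2F F_u + F E_v)/(2D), Gamma^u_uv = (G E_v - F G_u)/(2D), Gamma^u_vv = (2G F_v - G G_u - F G_v)/(2D), Gamma^v_uu = (2E F_u - E E_v - F E_u)/(2D), Gamma^v_uv = (E G_u - F E_v)/(2D), Gamma^v_vv = (E G_v - 2F F_v + F G_u)/(2D); substitute and cancel common factors


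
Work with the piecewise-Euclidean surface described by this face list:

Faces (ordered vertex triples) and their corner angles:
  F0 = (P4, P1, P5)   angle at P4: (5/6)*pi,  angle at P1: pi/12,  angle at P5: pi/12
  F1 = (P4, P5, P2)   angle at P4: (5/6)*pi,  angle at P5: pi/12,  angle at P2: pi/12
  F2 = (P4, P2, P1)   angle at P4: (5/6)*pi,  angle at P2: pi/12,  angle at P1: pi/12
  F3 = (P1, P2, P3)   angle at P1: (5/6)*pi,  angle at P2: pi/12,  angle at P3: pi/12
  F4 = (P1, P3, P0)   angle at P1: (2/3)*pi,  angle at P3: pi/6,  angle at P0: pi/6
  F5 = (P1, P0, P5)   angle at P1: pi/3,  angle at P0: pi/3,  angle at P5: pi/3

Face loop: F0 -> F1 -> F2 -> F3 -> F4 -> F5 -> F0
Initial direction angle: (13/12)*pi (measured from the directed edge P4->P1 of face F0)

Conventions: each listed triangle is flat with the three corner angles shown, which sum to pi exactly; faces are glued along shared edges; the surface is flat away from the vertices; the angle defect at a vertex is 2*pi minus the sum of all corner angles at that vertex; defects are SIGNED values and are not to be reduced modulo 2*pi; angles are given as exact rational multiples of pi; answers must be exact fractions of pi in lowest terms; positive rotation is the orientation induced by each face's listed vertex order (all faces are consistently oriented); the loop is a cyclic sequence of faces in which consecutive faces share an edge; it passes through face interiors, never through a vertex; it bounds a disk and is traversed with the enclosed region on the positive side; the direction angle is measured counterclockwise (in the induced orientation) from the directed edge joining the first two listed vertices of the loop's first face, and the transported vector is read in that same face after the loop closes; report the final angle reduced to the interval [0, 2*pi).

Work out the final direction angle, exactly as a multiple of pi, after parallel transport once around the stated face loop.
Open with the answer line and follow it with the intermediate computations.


Answer: final direction angle = (7/12)*pi

enclosed vertex P1: corner angles sum to 2*pi, defect = 2*pi - 2*pi = 0
enclosed vertex P4: corner angles sum to (5/2)*pi, defect = 2*pi - (5/2)*pi = -pi/2
final direction = starting direction + enclosed defect total, reduced mod 2*pi (induced orientation)
final angle = (13/12)*pi - pi/2 = (7/12)*pi (mod 2*pi)


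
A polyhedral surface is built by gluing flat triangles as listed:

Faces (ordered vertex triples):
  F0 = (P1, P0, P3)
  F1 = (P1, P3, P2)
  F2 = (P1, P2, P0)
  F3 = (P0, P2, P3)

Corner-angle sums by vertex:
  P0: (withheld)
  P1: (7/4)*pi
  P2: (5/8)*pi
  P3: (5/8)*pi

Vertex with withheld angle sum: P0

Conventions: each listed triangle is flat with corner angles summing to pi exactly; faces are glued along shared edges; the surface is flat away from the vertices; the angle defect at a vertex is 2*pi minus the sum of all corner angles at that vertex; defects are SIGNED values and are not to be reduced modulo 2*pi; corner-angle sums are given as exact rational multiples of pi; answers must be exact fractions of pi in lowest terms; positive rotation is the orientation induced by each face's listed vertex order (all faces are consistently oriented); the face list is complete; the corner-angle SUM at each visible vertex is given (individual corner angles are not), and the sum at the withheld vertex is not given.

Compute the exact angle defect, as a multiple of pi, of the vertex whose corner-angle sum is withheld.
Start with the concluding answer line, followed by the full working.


Answer: defect(P0) = pi

V = 4, E = 6, F = 4; chi = V - E + F = 2
Gauss-Bonnet: total defect = 2*pi*chi = 4*pi; visible defects sum to 3*pi


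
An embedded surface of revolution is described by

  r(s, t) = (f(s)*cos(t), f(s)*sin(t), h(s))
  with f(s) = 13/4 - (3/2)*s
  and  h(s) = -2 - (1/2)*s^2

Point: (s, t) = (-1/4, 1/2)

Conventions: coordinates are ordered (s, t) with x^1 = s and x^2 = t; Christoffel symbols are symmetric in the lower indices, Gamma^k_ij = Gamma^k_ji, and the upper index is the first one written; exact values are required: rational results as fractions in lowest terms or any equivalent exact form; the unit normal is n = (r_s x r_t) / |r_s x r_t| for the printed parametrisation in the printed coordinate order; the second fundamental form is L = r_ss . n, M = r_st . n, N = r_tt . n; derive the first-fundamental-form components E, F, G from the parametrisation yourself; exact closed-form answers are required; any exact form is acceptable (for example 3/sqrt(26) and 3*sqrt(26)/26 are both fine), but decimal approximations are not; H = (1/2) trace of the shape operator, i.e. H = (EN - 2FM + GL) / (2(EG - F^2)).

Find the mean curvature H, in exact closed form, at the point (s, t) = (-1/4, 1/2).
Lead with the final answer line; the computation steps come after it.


Answer: H = 1540*sqrt(37)/39701

f = 29/8, f' = -3/2, f'' = 0, h' = 1/4, h'' = -1
E = 37/16, F = 0, G = 841/64; answer radicand W^2 = 37/16
unnormalised second-form numerators: l = 3/2, m = 0, n = 29/32; L = l/sqrt(37/16), and similarly M = m/sqrt(W^2), N = n/sqrt(W^2)
H = (E*n - 2*F*m + G*l) / (2*(EG - F^2)*sqrt(W^2)); E*n - 2*F*m + G*l = 11165/512, EG - F^2 = 31117/1024, so H = (385/1073)/sqrt(37/16)


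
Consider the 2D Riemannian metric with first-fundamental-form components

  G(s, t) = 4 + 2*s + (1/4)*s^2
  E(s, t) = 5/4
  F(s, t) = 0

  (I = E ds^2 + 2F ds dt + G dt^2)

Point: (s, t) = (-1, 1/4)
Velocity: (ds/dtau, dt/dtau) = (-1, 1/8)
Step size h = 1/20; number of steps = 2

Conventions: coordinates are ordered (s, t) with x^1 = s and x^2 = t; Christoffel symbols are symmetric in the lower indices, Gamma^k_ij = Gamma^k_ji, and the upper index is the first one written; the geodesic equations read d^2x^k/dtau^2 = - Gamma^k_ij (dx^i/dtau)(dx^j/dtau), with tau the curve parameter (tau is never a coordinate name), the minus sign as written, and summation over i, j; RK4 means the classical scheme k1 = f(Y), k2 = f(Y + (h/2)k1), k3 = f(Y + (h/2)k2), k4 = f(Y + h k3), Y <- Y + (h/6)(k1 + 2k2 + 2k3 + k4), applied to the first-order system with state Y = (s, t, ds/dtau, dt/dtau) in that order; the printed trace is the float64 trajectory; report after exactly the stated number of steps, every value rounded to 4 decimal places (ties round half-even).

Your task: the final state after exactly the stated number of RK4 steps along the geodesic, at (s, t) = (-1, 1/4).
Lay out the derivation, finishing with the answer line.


f(Y) = (ds/dtau, dt/dtau, -Gamma^s_ij Y'^i Y'^j, -Gamma^t_ij Y'^i Y'^j) with the Gammas evaluated at the stage position; h = 0.050000; intermediate values shown to 6 dp
step 0: s = -1.0000, t = 0.2500, ds/dtau = -1.0000, dt/dtau = 0.1250
step 1:
  k1: at (s, t) = (-1.000000, 0.250000), (ds/dtau, dt/dtau) = (-1.000000, 0.125000); Gamma_sss = 0.000000, Gamma_sst = 0.000000, Gamma_stt = -0.600000, Gamma_tss = 0.000000, Gamma_tst = 0.333333, Gamma_ttt = 0.000000; k1 = (-1.000000, 0.125000, 0.009375, 0.083333)
  k2: at (s, t) = (-1.025000, 0.253125), (ds/dtau, dt/dtau) = (-0.999766, 0.127083); Gamma_sss = 0.000000, Gamma_sst = 0.000000, Gamma_stt = -0.595000, Gamma_tss = 0.000000, Gamma_tst = 0.336134, Gamma_ttt = 0.000000; k2 = (-0.999766, 0.127083, 0.009609, 0.085414)
  k3: at (s, t) = (-1.024994, 0.253177), (ds/dtau, dt/dtau) = (-0.999760, 0.127135); Gamma_sss = 0.000000, Gamma_sst = 0.000000, Gamma_stt = -0.595001, Gamma_tss = 0.000000, Gamma_tst = 0.336134, Gamma_ttt = 0.000000; k3 = (-0.999760, 0.127135, 0.009617, 0.085448)
  k4: at (s, t) = (-1.049988, 0.256357), (ds/dtau, dt/dtau) = (-0.999519, 0.129272); Gamma_sss = 0.000000, Gamma_sst = 0.000000, Gamma_stt = -0.590002, Gamma_tss = 0.000000, Gamma_tst = 0.338982, Gamma_ttt = 0.000000; k4 = (-0.999519, 0.129272, 0.009860, 0.087600)
  Y <- Y + (h/6)(k1 + 2k2 + 2k3 + k4): s = -1.0500, t = 0.2564, ds/dtau = -0.9995, dt/dtau = 0.1293
step 2:
  k1: at (s, t) = (-1.049988, 0.256356), (ds/dtau, dt/dtau) = (-0.999519, 0.129272); Gamma_sss = 0.000000, Gamma_sst = 0.000000, Gamma_stt = -0.590002, Gamma_tss = 0.000000, Gamma_tst = 0.338982, Gamma_ttt = 0.000000; k1 = (-0.999519, 0.129272, 0.009860, 0.087600)
  k2: at (s, t) = (-1.074976, 0.259588), (ds/dtau, dt/dtau) = (-0.999273, 0.131462); Gamma_sss = 0.000000, Gamma_sst = 0.000000, Gamma_stt = -0.585005, Gamma_tss = 0.000000, Gamma_tst = 0.341878, Gamma_ttt = 0.000000; k2 = (-0.999273, 0.131462, 0.010110, 0.089823)
  k3: at (s, t) = (-1.074970, 0.259642), (ds/dtau, dt/dtau) = (-0.999267, 0.131518); Gamma_sss = 0.000000, Gamma_sst = 0.000000, Gamma_stt = -0.585006, Gamma_tss = 0.000000, Gamma_tst = 0.341877, Gamma_ttt = 0.000000; k3 = (-0.999267, 0.131518, 0.010119, 0.089860)
  k4: at (s, t) = (-1.099951, 0.262932), (ds/dtau, dt/dtau) = (-0.999013, 0.133765); Gamma_sss = 0.000000, Gamma_sst = 0.000000, Gamma_stt = -0.580010, Gamma_tss = 0.000000, Gamma_tst = 0.344822, Gamma_ttt = 0.000000; k4 = (-0.999013, 0.133765, 0.010378, 0.092159)
  Y <- Y + (h/6)(k1 + 2k2 + 2k3 + k4): s = -1.1000, t = 0.2629, ds/dtau = -0.9990, dt/dtau = 0.1338

Answer: s = -1.1000, t = 0.2629, ds/dtau = -0.9990, dt/dtau = 0.1338


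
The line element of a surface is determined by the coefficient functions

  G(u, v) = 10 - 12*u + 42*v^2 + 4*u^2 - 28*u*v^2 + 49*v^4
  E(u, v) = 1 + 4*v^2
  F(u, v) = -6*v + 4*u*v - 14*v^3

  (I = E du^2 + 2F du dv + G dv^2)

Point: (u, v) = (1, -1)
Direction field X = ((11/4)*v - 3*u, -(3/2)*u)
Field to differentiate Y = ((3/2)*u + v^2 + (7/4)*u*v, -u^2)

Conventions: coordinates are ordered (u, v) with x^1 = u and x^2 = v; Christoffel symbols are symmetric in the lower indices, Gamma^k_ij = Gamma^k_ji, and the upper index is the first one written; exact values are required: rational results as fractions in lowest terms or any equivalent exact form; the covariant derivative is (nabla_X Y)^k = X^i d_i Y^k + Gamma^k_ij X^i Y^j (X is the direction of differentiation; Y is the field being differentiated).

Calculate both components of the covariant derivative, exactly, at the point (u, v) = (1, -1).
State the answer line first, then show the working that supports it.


Answer: (nabla_X Y)^u = 1033/1104, (nabla_X Y)^v = 1103/138

E = 5, F = 16, G = 65 at the point
E_u = 0, E_v = -8, F_u = -4, F_v = -44, G_u = -32, G_v = -224
EG - F^2 = 69;  g^inv = (1/69) * [[65, -16], [-16, 5]]
first-kind symbols [ij,l] = (1/2)(d_i g_jl + d_j g_il - d_l g_ij): [uu,u] = E_u/2 = 0, [uu,v] = F_u - E_v/2 = 0, [uv,u] = E_v/2 = -4, [uv,v] = G_u/2 = -16, [vv,u] = F_v - G_u/2 = -28, [vv,v] = G_v/2 = -112
Gamma^u_ij = (G*[ij,u] - F*[ij,v])/(EG - F^2), Gamma^v_ij = (E*[ij,v] - F*[ij,u])/(EG - F^2)
Gamma_uuu = 0, Gamma_uuv = -4/69, Gamma_uvv = -28/69, Gamma_vuu = 0, Gamma_vuv = -16/69, Gamma_vvv = -112/69
X = (-23/4, -3/2), Y = (3/4, -1) at the point


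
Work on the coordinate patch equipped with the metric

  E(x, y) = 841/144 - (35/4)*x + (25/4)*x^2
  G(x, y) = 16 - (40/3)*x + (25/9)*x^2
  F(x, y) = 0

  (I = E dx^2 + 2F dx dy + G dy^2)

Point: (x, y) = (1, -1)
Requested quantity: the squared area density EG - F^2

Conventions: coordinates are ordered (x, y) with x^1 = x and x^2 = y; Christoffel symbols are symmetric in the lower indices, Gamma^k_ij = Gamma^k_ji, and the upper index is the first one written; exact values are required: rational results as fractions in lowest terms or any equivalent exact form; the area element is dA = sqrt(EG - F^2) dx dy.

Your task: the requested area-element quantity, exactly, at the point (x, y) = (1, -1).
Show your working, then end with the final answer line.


E = 481/144, F = 0, G = 49/9; EG - F^2 = 23569/1296

Answer: EG - F^2 = 23569/1296


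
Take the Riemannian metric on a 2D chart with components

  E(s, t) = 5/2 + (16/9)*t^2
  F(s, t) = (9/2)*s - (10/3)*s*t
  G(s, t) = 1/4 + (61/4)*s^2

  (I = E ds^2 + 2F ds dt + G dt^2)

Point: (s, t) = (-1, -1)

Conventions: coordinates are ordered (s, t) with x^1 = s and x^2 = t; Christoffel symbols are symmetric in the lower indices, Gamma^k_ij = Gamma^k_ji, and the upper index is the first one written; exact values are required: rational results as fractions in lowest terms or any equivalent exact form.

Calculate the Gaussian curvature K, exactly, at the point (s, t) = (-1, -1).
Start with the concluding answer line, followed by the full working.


Answer: K = -80817/63368

E = 77/18, F = -47/6, G = 31/2, EG - F^2 = 89/18 at the point
E_s = 0, E_t = -32/9, F_s = 47/6, F_t = 10/3, G_s = -61/2, G_t = 0
E_tt = 32/9, F_st = -10/3, G_ss = 61/2
The intrinsic route: Brioschi's K = (det M1 - det M2)/(EG - F^2)^2.
M1 = [[-E_tt/2 + F_st - G_ss/2, E_s/2, F_s - E_t/2], [F_t - G_s/2, E, F], [G_t/2, F, G]] = [[-733/36, 0, 173/18], [223/12, 77/18, -47/6], [0, -47/6, 31/2]]; det M1 = -1943687/1296
M2 = [[0, E_t/2, G_s/2], [E_t/2, E, F], [G_s/2, F, G]] = [[0, -16/9, -61/4], [-16/9, 77/18, -47/6], [-61/4, -47/6, 31/2]]; det M2 = -3806557/2592
det M1 - det M2 = -26939/864; K = -26939/864 / (89/18)^2 = -80817/63368


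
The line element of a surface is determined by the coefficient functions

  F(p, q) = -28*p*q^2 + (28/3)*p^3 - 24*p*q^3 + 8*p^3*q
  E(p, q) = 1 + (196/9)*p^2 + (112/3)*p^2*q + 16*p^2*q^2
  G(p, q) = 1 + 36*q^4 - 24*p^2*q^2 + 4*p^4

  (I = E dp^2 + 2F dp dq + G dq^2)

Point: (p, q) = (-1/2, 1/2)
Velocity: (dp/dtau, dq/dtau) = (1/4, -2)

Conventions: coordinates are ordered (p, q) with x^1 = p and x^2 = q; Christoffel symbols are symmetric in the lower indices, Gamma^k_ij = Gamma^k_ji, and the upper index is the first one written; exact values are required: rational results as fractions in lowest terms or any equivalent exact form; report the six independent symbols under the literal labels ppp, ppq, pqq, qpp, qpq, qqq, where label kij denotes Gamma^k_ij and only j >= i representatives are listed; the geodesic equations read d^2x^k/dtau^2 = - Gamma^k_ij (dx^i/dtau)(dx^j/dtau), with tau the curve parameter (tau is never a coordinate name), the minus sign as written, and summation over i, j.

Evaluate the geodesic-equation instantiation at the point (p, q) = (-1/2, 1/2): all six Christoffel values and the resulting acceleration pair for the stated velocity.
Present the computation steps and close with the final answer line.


E = 109/9, F = 10/3, G = 2 at the point
E_p = -400/9, E_q = 40/3, F_p = 0, F_q = 22, G_p = 4, G_q = 12
EG - F^2 = 118/9;  g^inv = (9/118) * [[2, -10/3], [-10/3, 109/9]]
first-kind symbols [ij,l] = (1/2)(d_i g_jl + d_j g_il - d_l g_ij): [pp,p] = E_p/2 = -200/9, [pp,q] = F_p - E_q/2 = -20/3, [pq,p] = E_q/2 = 20/3, [pq,q] = G_p/2 = 2, [qq,p] = F_q - G_p/2 = 20, [qq,q] = G_q/2 = 6
Gamma^p_ij = (G*[ij,p] - F*[ij,q])/(EG - F^2), Gamma^q_ij = (E*[ij,q] - F*[ij,p])/(EG - F^2)
Gamma_ppp = -100/59, Gamma_ppq = 30/59, Gamma_pqq = 90/59, Gamma_qpp = -30/59, Gamma_qpq = 9/59, Gamma_qqq = 27/59
d^2p/dtau^2 = -(Gamma_ppp*(1/4)^2 + 2*Gamma_ppq*(1/4)*(-2) + Gamma_pqq*(-2)^2) = -1295/236
d^2q/dtau^2 = -(Gamma_qpp*(1/4)^2 + 2*Gamma_qpq*(1/4)*(-2) + Gamma_qqq*(-2)^2) = -777/472

Answer: Gamma_ppp = -100/59, Gamma_ppq = 30/59, Gamma_pqq = 90/59, Gamma_qpp = -30/59, Gamma_qpq = 9/59, Gamma_qqq = 27/59; accelerations (d^2p/dtau^2, d^2q/dtau^2) = (-1295/236, -777/472)


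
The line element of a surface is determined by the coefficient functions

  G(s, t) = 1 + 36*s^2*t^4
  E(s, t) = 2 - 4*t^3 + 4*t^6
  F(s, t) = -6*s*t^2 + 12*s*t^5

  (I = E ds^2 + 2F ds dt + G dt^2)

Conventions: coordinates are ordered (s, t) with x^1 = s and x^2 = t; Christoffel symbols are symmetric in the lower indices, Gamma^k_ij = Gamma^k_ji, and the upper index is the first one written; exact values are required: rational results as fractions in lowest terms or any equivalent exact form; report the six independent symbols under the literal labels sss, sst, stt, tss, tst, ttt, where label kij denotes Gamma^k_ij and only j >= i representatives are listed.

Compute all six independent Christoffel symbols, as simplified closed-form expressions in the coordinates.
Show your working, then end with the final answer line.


E = 2 - 4*t^3 + 4*t^6; F = -6*s*t^2 + 12*s*t^5; G = 1 + 36*s^2*t^4
Gamma^k_ij = (1/2) g^{kl} (d_i g_jl + d_j g_il - d_l g_ij), with g^inv = (1/(EG-F^2)) [[G, -F], [-F, E]]
first partials: E_s = 0, E_t = -12*t^2 + 24*t^5, F_s = -6*t^2 + 12*t^5, F_t = -12*s*t + 60*s*t^4, G_s = 72*s*t^4, G_t = 144*s^2*t^3
D = EG - F^2 = 2 - 4*t^3 + 4*t^6 + 36*s^2*t^4
expanded: Gamma^s_ss = (G E_s - 2F F_s + F E_t)/(2D), Gamma^s_st = (G E_t - F G_s)/(2D), Gamma^s_tt = (2G F_t - G G_s - F G_t)/(2D), Gamma^t_ss = (2E F_s - E E_t - F E_s)/(2D), Gamma^t_st = (E G_s - F E_t)/(2D), Gamma^t_tt = (E G_t - 2F F_t + F G_s)/(2D); substitute and cancel common factors

Answer: Gamma_sss = 0, Gamma_sst = (6*t^5 - 3*t^2)/(18*s^2*t^4 + 2*t^6 - 2*t^3 + 1), Gamma_stt = (12*s*t^4 - 6*s*t)/(18*s^2*t^4 + 2*t^6 - 2*t^3 + 1), Gamma_tss = 0, Gamma_tst = 18*s*t^4/(18*s^2*t^4 + 2*t^6 - 2*t^3 + 1), Gamma_ttt = 36*s^2*t^3/(18*s^2*t^4 + 2*t^6 - 2*t^3 + 1)


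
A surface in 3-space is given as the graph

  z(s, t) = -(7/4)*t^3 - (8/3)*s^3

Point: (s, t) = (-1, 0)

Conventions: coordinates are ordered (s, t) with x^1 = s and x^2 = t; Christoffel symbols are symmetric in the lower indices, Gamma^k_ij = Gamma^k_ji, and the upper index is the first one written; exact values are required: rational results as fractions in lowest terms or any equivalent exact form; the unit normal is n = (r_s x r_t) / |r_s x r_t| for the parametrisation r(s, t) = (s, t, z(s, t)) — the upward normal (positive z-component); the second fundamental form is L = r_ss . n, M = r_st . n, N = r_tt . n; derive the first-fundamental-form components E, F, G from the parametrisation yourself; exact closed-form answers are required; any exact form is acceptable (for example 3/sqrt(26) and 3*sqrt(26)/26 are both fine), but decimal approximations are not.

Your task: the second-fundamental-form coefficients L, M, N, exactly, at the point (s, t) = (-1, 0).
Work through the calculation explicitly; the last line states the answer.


z_s = -8, z_t = 0, z_ss = 16, z_st = 0, z_tt = 0
E = 65, F = 0, G = 1; answer radicand W^2 = 65
unnormalised second-form numerators: l = 16, m = 0, n = 0; L = l/sqrt(65), and similarly M = m/sqrt(W^2), N = n/sqrt(W^2)

Answer: L = 16*sqrt(65)/65, M = 0, N = 0


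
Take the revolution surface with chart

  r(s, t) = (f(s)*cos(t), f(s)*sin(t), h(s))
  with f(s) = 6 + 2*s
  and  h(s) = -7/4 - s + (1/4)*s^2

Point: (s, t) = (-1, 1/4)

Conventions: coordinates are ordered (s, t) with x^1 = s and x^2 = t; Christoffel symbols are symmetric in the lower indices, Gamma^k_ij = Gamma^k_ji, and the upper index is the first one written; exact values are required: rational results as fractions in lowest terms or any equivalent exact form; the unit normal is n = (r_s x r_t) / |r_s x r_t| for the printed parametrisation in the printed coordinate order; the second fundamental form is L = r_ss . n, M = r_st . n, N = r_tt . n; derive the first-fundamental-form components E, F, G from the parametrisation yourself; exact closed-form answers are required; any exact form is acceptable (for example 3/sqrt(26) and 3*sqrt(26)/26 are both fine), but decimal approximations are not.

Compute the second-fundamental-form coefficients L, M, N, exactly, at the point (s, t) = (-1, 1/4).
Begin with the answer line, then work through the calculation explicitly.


Answer: L = 2/5, M = 0, N = -12/5

f = 4, f' = 2, f'' = 0, h' = -3/2, h'' = 1/2
E = 25/4, F = 0, G = 16; answer radicand W^2 = 25/4
unnormalised second-form numerators: l = 1, m = 0, n = -6; L = l/sqrt(25/4), and similarly M = m/sqrt(W^2), N = n/sqrt(W^2)
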